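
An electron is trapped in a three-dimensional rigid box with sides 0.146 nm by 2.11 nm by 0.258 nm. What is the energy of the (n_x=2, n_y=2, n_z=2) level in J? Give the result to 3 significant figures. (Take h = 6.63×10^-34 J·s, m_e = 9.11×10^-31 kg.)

E = 1.50×10^-17 J

For a 3D rectangular well E = (h²/8m_e)·Σ n_i²/L_i² = (6.63×10^-34)²/(8·9.11×10^-31) · [2²/(0.146 nm)² + 2²/(2.11 nm)² + 2²/(0.258 nm)²].
Evaluating gives E = 1.50×10^-17 J.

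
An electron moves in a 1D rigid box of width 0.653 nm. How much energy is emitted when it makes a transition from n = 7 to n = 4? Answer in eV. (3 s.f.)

E_1 = h²/(8m_eL²) = 1.413×10^-19 J.
|ΔE| = |7² − 4²|·E_1 = 33·1.413×10^-19 J = 4.663×10^-18 J = 29.1 eV.

|ΔE| = 29.1 eV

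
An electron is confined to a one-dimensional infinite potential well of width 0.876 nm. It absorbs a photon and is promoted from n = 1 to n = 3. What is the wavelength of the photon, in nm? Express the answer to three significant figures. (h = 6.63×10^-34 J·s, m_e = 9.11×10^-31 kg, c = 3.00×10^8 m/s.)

λ = 316 nm

E_1 = h²/(8m_eL²) = 7.860×10^-20 J, so ΔE = (3² − 1²)E_1 = 6.288×10^-19 J.
λ = hc/ΔE = (6.63×10^-34·3.00×10^8)/6.288×10^-19 = 3.16×10^-7 m = 316 nm.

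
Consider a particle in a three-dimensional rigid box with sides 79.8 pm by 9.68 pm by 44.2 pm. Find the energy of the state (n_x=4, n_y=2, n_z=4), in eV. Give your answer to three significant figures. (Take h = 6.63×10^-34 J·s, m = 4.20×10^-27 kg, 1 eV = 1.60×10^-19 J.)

For a 3D rectangular well E = (h²/8m)·Σ n_i²/L_i² = (6.63×10^-34)²/(8·4.20×10^-27) · [4²/(79.8 pm)² + 2²/(9.68 pm)² + 4²/(44.2 pm)²].
Evaluating gives E = 6.985×10^-19 J = 4.37 eV.

E = 4.37 eV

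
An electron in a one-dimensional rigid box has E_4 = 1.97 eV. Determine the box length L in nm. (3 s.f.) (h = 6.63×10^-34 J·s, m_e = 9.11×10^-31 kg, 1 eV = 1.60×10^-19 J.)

L = 1.75 nm

From E_n = n²h²/(8m_eL²), L = n·h/√(8m_eE_n).
E_4 = 1.97 eV = 3.152×10^-19 J, so L = 4·6.63×10^-34/√(8·9.11×10^-31·3.152×10^-19) = 1.75×10^-9 m = 1.75 nm.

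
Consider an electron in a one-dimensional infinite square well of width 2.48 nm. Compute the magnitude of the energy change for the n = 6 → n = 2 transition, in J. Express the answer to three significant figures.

|ΔE| = 3.13×10^-19 J

E_1 = h²/(8m_eL²) = 9.796×10^-21 J.
|ΔE| = |6² − 2²|·E_1 = 32·9.796×10^-21 J = 3.13×10^-19 J.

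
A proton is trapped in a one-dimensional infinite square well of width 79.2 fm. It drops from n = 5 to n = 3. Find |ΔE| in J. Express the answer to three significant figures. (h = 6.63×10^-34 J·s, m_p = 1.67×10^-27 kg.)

E_1 = h²/(8m_pL²) = 5.245×10^-15 J.
|ΔE| = |5² − 3²|·E_1 = 16·5.245×10^-15 J = 8.39×10^-14 J.

|ΔE| = 8.39×10^-14 J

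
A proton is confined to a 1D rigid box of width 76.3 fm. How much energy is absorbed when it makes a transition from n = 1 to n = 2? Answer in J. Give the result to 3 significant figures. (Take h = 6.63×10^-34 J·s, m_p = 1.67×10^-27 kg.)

E_1 = h²/(8m_pL²) = 5.652×10^-15 J.
|ΔE| = |1² − 2²|·E_1 = 3·5.652×10^-15 J = 1.70×10^-14 J.

|ΔE| = 1.70×10^-14 J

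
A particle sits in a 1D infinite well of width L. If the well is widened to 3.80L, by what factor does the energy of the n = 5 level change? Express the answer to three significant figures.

E_n ∝ 1/L², so the energy scales by 1/3.80² = 0.0693.

0.0693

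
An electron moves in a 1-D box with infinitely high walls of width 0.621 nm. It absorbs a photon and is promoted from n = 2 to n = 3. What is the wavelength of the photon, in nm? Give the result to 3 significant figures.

E_1 = h²/(8m_eL²) = 1.562×10^-19 J, so ΔE = (3² − 2²)E_1 = 7.810×10^-19 J.
λ = hc/ΔE = (6.626×10^-34·2.998×10^8)/7.810×10^-19 = 2.54×10^-7 m = 254 nm.

λ = 254 nm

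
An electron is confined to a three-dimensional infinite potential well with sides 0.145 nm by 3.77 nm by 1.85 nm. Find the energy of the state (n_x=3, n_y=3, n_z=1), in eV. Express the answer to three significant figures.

For a 3D rectangular well E = (h²/8m_e)·Σ n_i²/L_i² = (6.626×10^-34)²/(8·9.109×10^-31) · [3²/(0.145 nm)² + 3²/(3.77 nm)² + 1²/(1.85 nm)²].
Evaluating gives E = 2.585×10^-17 J = 161 eV.

E = 161 eV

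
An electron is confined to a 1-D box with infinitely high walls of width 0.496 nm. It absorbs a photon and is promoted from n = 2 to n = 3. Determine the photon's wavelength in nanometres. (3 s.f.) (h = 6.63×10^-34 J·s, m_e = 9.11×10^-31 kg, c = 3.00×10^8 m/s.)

E_1 = h²/(8m_eL²) = 2.452×10^-19 J, so ΔE = (3² − 2²)E_1 = 1.226×10^-18 J.
λ = hc/ΔE = (6.63×10^-34·3.00×10^8)/1.226×10^-18 = 1.62×10^-7 m = 162 nm.

λ = 162 nm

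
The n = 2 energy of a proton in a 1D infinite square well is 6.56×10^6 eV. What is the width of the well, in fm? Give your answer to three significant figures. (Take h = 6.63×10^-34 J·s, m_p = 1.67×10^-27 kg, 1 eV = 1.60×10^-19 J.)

From E_n = n²h²/(8m_pL²), L = n·h/√(8m_pE_n).
E_2 = 6.56×10^6 eV = 1.050×10^-12 J, so L = 2·6.63×10^-34/√(8·1.67×10^-27·1.050×10^-12) = 1.12×10^-14 m = 11.2 fm.

L = 11.2 fm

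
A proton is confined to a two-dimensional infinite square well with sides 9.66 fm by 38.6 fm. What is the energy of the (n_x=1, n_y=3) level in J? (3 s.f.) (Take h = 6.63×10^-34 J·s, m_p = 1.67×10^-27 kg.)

E = 5.51×10^-13 J

For a 2D rectangular well E = (h²/8m_p)·Σ n_i²/L_i² = (6.63×10^-34)²/(8·1.67×10^-27) · [1²/(9.66 fm)² + 3²/(38.6 fm)²].
Evaluating gives E = 5.51×10^-13 J.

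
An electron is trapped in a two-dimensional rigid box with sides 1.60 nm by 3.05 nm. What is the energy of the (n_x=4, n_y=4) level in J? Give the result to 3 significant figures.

E = 4.80×10^-19 J

For a 2D rectangular well E = (h²/8m_e)·Σ n_i²/L_i² = (6.626×10^-34)²/(8·9.109×10^-31) · [4²/(1.60 nm)² + 4²/(3.05 nm)²].
Evaluating gives E = 4.80×10^-19 J.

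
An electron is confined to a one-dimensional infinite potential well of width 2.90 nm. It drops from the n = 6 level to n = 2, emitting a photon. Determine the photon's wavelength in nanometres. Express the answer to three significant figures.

E_1 = h²/(8m_eL²) = 7.164×10^-21 J, so ΔE = (6² − 2²)E_1 = 2.292×10^-19 J.
λ = hc/ΔE = (6.626×10^-34·2.998×10^8)/2.292×10^-19 = 8.67×10^-7 m = 867 nm.

λ = 867 nm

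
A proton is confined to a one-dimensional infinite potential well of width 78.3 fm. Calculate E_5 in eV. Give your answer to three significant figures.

E_5 = 8.35×10^5 eV

For an infinite well E_n = n²h²/(8m_pL²), so E_1 = h²/(8m_pL²) = (6.626×10^-34)²/(8·1.673×10^-27·(7.83×10^-14 m)²) = 5.350×10^-15 J.
Then E_5 = 5²·E_1 = 25·5.350×10^-15 J = 1.337×10^-13 J.
Converting, E_5 = 1.337×10^-13 J / (1.602×10^-19 J/eV) = 8.35×10^5 eV.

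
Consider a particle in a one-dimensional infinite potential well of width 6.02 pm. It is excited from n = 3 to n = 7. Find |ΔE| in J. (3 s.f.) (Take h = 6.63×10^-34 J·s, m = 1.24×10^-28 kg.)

|ΔE| = 4.89×10^-16 J

E_1 = h²/(8mL²) = 1.223×10^-17 J.
|ΔE| = |3² − 7²|·E_1 = 40·1.223×10^-17 J = 4.89×10^-16 J.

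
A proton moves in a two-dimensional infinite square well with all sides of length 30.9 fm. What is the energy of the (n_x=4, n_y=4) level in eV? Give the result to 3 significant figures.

E = 6.86×10^6 eV

For a 2D rectangular well E = (h²/8m_p)·Σ n_i²/L_i² = (6.626×10^-34)²/(8·1.673×10^-27) · [4²/(30.9 fm)² + 4²/(30.9 fm)²].
Evaluating gives E = 1.099×10^-12 J = 6.86×10^6 eV.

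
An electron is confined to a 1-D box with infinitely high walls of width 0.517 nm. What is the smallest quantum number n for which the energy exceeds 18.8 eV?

n = 4

E_1 = h²/(8m_eL²) = 2.254×10^-19 J = 1.407 eV.
Need n² > 18.8/1.407 = 13.36, i.e. n > 3.655.
The smallest integer satisfying this is n = 4.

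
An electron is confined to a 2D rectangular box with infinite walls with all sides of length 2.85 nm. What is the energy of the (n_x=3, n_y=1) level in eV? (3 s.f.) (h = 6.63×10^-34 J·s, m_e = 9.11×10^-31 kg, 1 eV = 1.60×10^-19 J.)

For a 2D rectangular well E = (h²/8m_e)·Σ n_i²/L_i² = (6.63×10^-34)²/(8·9.11×10^-31) · [3²/(2.85 nm)² + 1²/(2.85 nm)²].
Evaluating gives E = 7.426×10^-20 J = 0.464 eV.

E = 0.464 eV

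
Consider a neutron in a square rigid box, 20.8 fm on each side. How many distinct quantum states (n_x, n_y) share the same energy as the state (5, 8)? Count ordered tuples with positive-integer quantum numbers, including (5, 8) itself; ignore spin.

The level has n_x² + n_y² = 89. The ordered positive-integer solutions are (5, 8), (8, 5).
That gives 2 states.

degeneracy = 2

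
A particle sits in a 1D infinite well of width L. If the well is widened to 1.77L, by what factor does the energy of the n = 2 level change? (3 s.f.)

0.319

E_n ∝ 1/L², so the energy scales by 1/1.77² = 0.319.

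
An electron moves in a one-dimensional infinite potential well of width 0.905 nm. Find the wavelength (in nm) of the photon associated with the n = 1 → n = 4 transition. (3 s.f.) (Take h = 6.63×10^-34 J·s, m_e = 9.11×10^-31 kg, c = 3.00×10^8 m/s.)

E_1 = h²/(8m_eL²) = 7.364×10^-20 J, so ΔE = (4² − 1²)E_1 = 1.105×10^-18 J.
λ = hc/ΔE = (6.63×10^-34·3.00×10^8)/1.105×10^-18 = 1.80×10^-7 m = 180 nm.

λ = 180 nm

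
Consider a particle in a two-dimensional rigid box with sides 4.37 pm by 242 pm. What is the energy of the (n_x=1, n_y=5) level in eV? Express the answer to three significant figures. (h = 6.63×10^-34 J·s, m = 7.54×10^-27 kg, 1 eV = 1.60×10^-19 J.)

For a 2D rectangular well E = (h²/8m)·Σ n_i²/L_i² = (6.63×10^-34)²/(8·7.54×10^-27) · [1²/(4.37 pm)² + 5²/(242 pm)²].
Evaluating gives E = 3.847×10^-19 J = 2.40 eV.

E = 2.40 eV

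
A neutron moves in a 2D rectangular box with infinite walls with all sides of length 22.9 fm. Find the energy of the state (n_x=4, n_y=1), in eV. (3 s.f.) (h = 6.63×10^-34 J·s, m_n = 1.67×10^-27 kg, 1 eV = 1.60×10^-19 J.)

For a 2D rectangular well E = (h²/8m_n)·Σ n_i²/L_i² = (6.63×10^-34)²/(8·1.67×10^-27) · [4²/(22.9 fm)² + 1²/(22.9 fm)²].
Evaluating gives E = 1.067×10^-12 J = 6.67×10^6 eV.

E = 6.67×10^6 eV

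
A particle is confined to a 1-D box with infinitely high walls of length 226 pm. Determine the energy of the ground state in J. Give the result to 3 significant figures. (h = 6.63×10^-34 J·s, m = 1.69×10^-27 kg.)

For an infinite well E_n = n²h²/(8mL²), so E_1 = h²/(8mL²) = (6.63×10^-34)²/(8·1.69×10^-27·(2.26×10^-10 m)²) = 6.366×10^-22 J.

E_1 = 6.37×10^-22 J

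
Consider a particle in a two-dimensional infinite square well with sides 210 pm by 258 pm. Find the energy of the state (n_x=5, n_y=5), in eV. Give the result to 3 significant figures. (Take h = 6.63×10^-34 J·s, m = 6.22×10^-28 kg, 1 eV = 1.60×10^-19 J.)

For a 2D rectangular well E = (h²/8m)·Σ n_i²/L_i² = (6.63×10^-34)²/(8·6.22×10^-28) · [5²/(210 pm)² + 5²/(258 pm)²].
Evaluating gives E = 8.326×10^-20 J = 0.520 eV.

E = 0.520 eV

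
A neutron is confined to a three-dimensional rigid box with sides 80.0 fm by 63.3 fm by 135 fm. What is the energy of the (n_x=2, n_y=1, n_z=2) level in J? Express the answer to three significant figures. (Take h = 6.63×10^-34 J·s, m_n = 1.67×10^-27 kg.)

E = 3.60×10^-14 J

For a 3D rectangular well E = (h²/8m_n)·Σ n_i²/L_i² = (6.63×10^-34)²/(8·1.67×10^-27) · [2²/(80.0 fm)² + 1²/(63.3 fm)² + 2²/(135 fm)²].
Evaluating gives E = 3.60×10^-14 J.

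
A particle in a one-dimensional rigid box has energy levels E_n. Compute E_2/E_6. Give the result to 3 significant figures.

E_n ∝ n², so E_2/E_6 = 2²/6² = 4/36 = 0.111.

0.111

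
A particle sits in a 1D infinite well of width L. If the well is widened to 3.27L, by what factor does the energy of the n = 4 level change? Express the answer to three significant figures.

E_n ∝ 1/L², so the energy scales by 1/3.27² = 0.0935.

0.0935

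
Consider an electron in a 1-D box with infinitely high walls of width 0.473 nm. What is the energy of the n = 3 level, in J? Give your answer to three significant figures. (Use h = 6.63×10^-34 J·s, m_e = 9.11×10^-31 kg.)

E_3 = 2.43×10^-18 J

For an infinite well E_n = n²h²/(8m_eL²), so E_1 = h²/(8m_eL²) = (6.63×10^-34)²/(8·9.11×10^-31·(4.73×10^-10 m)²) = 2.696×10^-19 J.
Then E_3 = 3²·E_1 = 9·2.696×10^-19 J = 2.43×10^-18 J.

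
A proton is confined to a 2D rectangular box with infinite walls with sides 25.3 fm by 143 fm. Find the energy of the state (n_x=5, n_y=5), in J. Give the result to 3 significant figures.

E = 1.32×10^-12 J

For a 2D rectangular well E = (h²/8m_p)·Σ n_i²/L_i² = (6.626×10^-34)²/(8·1.673×10^-27) · [5²/(25.3 fm)² + 5²/(143 fm)²].
Evaluating gives E = 1.32×10^-12 J.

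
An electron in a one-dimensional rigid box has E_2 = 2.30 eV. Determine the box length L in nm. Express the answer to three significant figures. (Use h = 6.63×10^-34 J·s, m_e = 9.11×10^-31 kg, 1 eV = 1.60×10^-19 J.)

From E_n = n²h²/(8m_eL²), L = n·h/√(8m_eE_n).
E_2 = 2.30 eV = 3.680×10^-19 J, so L = 2·6.63×10^-34/√(8·9.11×10^-31·3.680×10^-19) = 8.10×10^-10 m = 0.810 nm.

L = 0.810 nm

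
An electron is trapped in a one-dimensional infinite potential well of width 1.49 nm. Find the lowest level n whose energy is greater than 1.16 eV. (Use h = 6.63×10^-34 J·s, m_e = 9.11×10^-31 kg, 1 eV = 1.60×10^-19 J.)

E_1 = h²/(8m_eL²) = 2.717×10^-20 J = 0.1698 eV.
Need n² > 1.16/0.1698 = 6.832, i.e. n > 2.614.
The smallest integer satisfying this is n = 3.

n = 3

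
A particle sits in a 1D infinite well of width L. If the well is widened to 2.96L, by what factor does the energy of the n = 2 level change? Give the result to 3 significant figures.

E_n ∝ 1/L², so the energy scales by 1/2.96² = 0.114.

0.114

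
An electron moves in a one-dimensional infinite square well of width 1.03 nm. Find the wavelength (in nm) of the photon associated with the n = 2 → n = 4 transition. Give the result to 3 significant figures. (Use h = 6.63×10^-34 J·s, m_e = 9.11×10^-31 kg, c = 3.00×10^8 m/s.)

λ = 292 nm

E_1 = h²/(8m_eL²) = 5.685×10^-20 J, so ΔE = (4² − 2²)E_1 = 6.822×10^-19 J.
λ = hc/ΔE = (6.63×10^-34·3.00×10^8)/6.822×10^-19 = 2.92×10^-7 m = 292 nm.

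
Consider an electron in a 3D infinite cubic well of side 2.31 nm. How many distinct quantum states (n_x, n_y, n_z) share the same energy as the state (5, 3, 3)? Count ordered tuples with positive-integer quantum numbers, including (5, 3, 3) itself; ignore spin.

The level has n_x² + n_y² + n_z² = 43. The ordered positive-integer solutions are (3, 3, 5), (3, 5, 3), (5, 3, 3).
That gives 3 states.

degeneracy = 3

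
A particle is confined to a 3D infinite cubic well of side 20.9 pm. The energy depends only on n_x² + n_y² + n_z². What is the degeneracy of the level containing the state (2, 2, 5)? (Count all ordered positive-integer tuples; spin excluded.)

The level has n_x² + n_y² + n_z² = 33. The ordered positive-integer solutions are (1, 4, 4), (2, 2, 5), (2, 5, 2), (4, 1, 4), (4, 4, 1), (5, 2, 2).
That gives 6 states.

degeneracy = 6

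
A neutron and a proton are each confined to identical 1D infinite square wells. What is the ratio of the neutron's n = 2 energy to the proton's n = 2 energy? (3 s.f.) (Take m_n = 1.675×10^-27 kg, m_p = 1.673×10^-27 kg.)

E_n ∝ 1/m at fixed n and L, so the ratio is m_p/m_n = 1.673×10^-27/1.675×10^-27 = 0.999.

0.999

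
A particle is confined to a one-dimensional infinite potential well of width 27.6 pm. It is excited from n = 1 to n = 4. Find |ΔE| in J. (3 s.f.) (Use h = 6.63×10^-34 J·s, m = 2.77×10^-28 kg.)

|ΔE| = 3.91×10^-18 J

E_1 = h²/(8mL²) = 2.604×10^-19 J.
|ΔE| = |1² − 4²|·E_1 = 15·2.604×10^-19 J = 3.91×10^-18 J.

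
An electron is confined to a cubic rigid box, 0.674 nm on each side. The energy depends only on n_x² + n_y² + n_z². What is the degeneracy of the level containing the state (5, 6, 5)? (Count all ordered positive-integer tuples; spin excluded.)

The level has n_x² + n_y² + n_z² = 86. The ordered positive-integer solutions are (1, 2, 9), (1, 6, 7), (1, 7, 6), (1, 9, 2), (2, 1, 9), (2, 9, 1), (5, 5, 6), (5, 6, 5), (6, 1, 7), (6, 5, 5), (6, 7, 1), (7, 1, 6), (7, 6, 1), (9, 1, 2), (9, 2, 1).
That gives 15 states.

degeneracy = 15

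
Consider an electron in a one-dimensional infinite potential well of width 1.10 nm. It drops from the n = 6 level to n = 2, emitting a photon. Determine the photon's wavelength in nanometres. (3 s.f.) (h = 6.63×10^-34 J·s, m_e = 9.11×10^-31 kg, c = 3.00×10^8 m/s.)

E_1 = h²/(8m_eL²) = 4.985×10^-20 J, so ΔE = (6² − 2²)E_1 = 1.595×10^-18 J.
λ = hc/ΔE = (6.63×10^-34·3.00×10^8)/1.595×10^-18 = 1.25×10^-7 m = 125 nm.

λ = 125 nm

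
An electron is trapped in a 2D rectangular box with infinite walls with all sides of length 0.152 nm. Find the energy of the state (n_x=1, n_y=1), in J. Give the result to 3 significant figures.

For a 2D rectangular well E = (h²/8m_e)·Σ n_i²/L_i² = (6.626×10^-34)²/(8·9.109×10^-31) · [1²/(0.152 nm)² + 1²/(0.152 nm)²].
Evaluating gives E = 5.22×10^-18 J.

E = 5.22×10^-18 J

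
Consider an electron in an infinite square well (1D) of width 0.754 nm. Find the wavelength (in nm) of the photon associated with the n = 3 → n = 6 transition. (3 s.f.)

E_1 = h²/(8m_eL²) = 1.060×10^-19 J, so ΔE = (6² − 3²)E_1 = 2.862×10^-18 J.
λ = hc/ΔE = (6.626×10^-34·2.998×10^8)/2.862×10^-18 = 6.94×10^-8 m = 69.4 nm.

λ = 69.4 nm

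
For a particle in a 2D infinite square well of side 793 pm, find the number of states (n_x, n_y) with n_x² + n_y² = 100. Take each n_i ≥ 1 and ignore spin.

The level has n_x² + n_y² = 100. The ordered positive-integer solutions are (6, 8), (8, 6).
That gives 2 states.

degeneracy = 2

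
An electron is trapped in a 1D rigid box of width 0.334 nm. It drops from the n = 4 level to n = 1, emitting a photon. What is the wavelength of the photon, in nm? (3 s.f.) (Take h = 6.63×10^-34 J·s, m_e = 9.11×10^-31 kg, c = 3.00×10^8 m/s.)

λ = 24.5 nm

E_1 = h²/(8m_eL²) = 5.407×10^-19 J, so ΔE = (4² − 1²)E_1 = 8.111×10^-18 J.
λ = hc/ΔE = (6.63×10^-34·3.00×10^8)/8.111×10^-18 = 2.45×10^-8 m = 24.5 nm.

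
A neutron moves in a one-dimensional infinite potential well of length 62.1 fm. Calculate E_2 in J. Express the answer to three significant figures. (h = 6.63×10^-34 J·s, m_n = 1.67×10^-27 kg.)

E_2 = 3.41×10^-14 J

For an infinite well E_n = n²h²/(8m_nL²), so E_1 = h²/(8m_nL²) = (6.63×10^-34)²/(8·1.67×10^-27·(6.21×10^-14 m)²) = 8.532×10^-15 J.
Then E_2 = 2²·E_1 = 4·8.532×10^-15 J = 3.41×10^-14 J.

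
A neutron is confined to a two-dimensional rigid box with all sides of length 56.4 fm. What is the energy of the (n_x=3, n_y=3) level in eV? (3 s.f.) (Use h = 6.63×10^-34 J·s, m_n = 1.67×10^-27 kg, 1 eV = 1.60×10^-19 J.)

For a 2D rectangular well E = (h²/8m_n)·Σ n_i²/L_i² = (6.63×10^-34)²/(8·1.67×10^-27) · [3²/(56.4 fm)² + 3²/(56.4 fm)²].
Evaluating gives E = 1.862×10^-13 J = 1.16×10^6 eV.

E = 1.16×10^6 eV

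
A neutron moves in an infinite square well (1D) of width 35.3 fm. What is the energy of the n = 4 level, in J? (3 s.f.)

For an infinite well E_n = n²h²/(8m_nL²), so E_1 = h²/(8m_nL²) = (6.626×10^-34)²/(8·1.675×10^-27·(3.53×10^-14 m)²) = 2.629×10^-14 J.
Then E_4 = 4²·E_1 = 16·2.629×10^-14 J = 4.21×10^-13 J.

E_4 = 4.21×10^-13 J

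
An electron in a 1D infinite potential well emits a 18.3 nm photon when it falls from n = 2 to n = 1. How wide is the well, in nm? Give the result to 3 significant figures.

L = 0.129 nm

The photon carries ΔE = hc/λ = 6.626×10^-34·2.998×10^8/1.83×10^-8 m = 1.086×10^-17 J.
Since ΔE = (2² − 1²)E_1, E_1 = 3.620×10^-18 J, and L = h/√(8m_eE_1) = 1.29×10^-10 m = 0.129 nm.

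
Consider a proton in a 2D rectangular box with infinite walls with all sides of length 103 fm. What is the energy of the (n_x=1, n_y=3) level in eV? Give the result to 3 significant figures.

E = 1.93×10^5 eV

For a 2D rectangular well E = (h²/8m_p)·Σ n_i²/L_i² = (6.626×10^-34)²/(8·1.673×10^-27) · [1²/(103 fm)² + 3²/(103 fm)²].
Evaluating gives E = 3.092×10^-14 J = 1.93×10^5 eV.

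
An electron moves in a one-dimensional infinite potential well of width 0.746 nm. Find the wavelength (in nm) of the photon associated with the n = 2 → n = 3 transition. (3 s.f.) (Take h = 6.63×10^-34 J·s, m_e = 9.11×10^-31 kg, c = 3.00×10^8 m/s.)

λ = 367 nm

E_1 = h²/(8m_eL²) = 1.084×10^-19 J, so ΔE = (3² − 2²)E_1 = 5.420×10^-19 J.
λ = hc/ΔE = (6.63×10^-34·3.00×10^8)/5.420×10^-19 = 3.67×10^-7 m = 367 nm.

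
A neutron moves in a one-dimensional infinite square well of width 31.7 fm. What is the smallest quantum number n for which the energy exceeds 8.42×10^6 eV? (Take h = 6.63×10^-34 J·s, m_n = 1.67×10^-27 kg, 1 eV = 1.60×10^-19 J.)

n = 7

E_1 = h²/(8m_nL²) = 3.274×10^-14 J = 2.046×10^5 eV.
Need n² > 8.42×10^6/2.046×10^5 = 41.15, i.e. n > 6.415.
The smallest integer satisfying this is n = 7.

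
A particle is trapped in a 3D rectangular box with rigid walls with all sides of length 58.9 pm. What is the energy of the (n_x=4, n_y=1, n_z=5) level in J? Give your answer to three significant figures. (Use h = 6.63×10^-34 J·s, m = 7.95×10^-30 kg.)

For a 3D rectangular well E = (h²/8m)·Σ n_i²/L_i² = (6.63×10^-34)²/(8·7.95×10^-30) · [4²/(58.9 pm)² + 1²/(58.9 pm)² + 5²/(58.9 pm)²].
Evaluating gives E = 8.37×10^-17 J.

E = 8.37×10^-17 J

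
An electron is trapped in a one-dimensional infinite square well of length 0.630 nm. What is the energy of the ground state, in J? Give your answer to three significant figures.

E_1 = 1.52×10^-19 J

For an infinite well E_n = n²h²/(8m_eL²), so E_1 = h²/(8m_eL²) = (6.626×10^-34)²/(8·9.109×10^-31·(6.30×10^-10 m)²) = 1.518×10^-19 J.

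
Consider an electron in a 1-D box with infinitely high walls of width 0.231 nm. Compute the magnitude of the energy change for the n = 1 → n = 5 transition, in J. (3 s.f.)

E_1 = h²/(8m_eL²) = 1.129×10^-18 J.
|ΔE| = |1² − 5²|·E_1 = 24·1.129×10^-18 J = 2.71×10^-17 J.

|ΔE| = 2.71×10^-17 J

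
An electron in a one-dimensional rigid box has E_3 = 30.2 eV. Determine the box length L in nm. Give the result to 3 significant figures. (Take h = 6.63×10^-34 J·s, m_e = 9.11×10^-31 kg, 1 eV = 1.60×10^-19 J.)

L = 0.335 nm

From E_n = n²h²/(8m_eL²), L = n·h/√(8m_eE_n).
E_3 = 30.2 eV = 4.832×10^-18 J, so L = 3·6.63×10^-34/√(8·9.11×10^-31·4.832×10^-18) = 3.35×10^-10 m = 0.335 nm.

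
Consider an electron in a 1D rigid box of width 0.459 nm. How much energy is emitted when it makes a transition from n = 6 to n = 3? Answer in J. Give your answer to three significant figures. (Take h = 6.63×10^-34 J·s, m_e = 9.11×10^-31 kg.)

|ΔE| = 7.73×10^-18 J

E_1 = h²/(8m_eL²) = 2.863×10^-19 J.
|ΔE| = |6² − 3²|·E_1 = 27·2.863×10^-19 J = 7.73×10^-18 J.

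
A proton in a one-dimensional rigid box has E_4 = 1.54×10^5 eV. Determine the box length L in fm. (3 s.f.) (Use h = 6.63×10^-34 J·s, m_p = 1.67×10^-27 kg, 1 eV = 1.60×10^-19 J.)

From E_n = n²h²/(8m_pL²), L = n·h/√(8m_pE_n).
E_4 = 1.54×10^5 eV = 2.464×10^-14 J, so L = 4·6.63×10^-34/√(8·1.67×10^-27·2.464×10^-14) = 1.46×10^-13 m = 146 fm.

L = 146 fm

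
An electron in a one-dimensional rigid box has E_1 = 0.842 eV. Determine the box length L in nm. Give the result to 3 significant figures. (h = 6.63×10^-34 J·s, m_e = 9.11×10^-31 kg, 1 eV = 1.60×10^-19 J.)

From E_n = n²h²/(8m_eL²), L = n·h/√(8m_eE_n).
E_1 = 0.842 eV = 1.347×10^-19 J, so L = 1·6.63×10^-34/√(8·9.11×10^-31·1.347×10^-19) = 6.69×10^-10 m = 0.669 nm.

L = 0.669 nm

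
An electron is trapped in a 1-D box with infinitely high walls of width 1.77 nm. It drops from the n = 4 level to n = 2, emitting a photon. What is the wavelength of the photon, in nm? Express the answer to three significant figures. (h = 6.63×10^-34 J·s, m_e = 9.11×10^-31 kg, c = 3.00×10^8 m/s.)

λ = 861 nm

E_1 = h²/(8m_eL²) = 1.925×10^-20 J, so ΔE = (4² − 2²)E_1 = 2.310×10^-19 J.
λ = hc/ΔE = (6.63×10^-34·3.00×10^8)/2.310×10^-19 = 8.61×10^-7 m = 861 nm.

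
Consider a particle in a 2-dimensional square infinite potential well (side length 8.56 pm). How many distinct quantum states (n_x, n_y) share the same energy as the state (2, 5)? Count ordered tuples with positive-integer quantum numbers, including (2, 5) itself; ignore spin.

degeneracy = 2

The level has n_x² + n_y² = 29. The ordered positive-integer solutions are (2, 5), (5, 2).
That gives 2 states.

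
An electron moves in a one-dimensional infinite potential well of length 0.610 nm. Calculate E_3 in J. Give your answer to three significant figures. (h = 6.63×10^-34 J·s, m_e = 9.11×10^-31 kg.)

E_3 = 1.46×10^-18 J

For an infinite well E_n = n²h²/(8m_eL²), so E_1 = h²/(8m_eL²) = (6.63×10^-34)²/(8·9.11×10^-31·(6.10×10^-10 m)²) = 1.621×10^-19 J.
Then E_3 = 3²·E_1 = 9·1.621×10^-19 J = 1.46×10^-18 J.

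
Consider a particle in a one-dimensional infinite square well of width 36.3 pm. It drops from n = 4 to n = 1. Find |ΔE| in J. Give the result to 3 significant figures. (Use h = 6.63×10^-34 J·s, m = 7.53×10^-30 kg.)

|ΔE| = 8.31×10^-17 J

E_1 = h²/(8mL²) = 5.538×10^-18 J.
|ΔE| = |4² − 1²|·E_1 = 15·5.538×10^-18 J = 8.31×10^-17 J.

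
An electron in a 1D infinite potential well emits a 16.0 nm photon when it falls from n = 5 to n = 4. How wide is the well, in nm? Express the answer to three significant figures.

L = 0.209 nm

The photon carries ΔE = hc/λ = 6.626×10^-34·2.998×10^8/1.60×10^-8 m = 1.242×10^-17 J.
Since ΔE = (5² − 4²)E_1, E_1 = 1.380×10^-18 J, and L = h/√(8m_eE_1) = 2.09×10^-10 m = 0.209 nm.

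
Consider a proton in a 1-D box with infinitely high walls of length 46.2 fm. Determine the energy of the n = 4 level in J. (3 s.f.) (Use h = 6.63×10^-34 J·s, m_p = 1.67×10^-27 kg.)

For an infinite well E_n = n²h²/(8m_pL²), so E_1 = h²/(8m_pL²) = (6.63×10^-34)²/(8·1.67×10^-27·(4.62×10^-14 m)²) = 1.541×10^-14 J.
Then E_4 = 4²·E_1 = 16·1.541×10^-14 J = 2.47×10^-13 J.

E_4 = 2.47×10^-13 J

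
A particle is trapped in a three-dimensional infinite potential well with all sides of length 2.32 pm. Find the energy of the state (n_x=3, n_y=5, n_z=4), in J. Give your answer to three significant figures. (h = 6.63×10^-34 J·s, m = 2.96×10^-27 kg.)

For a 3D rectangular well E = (h²/8m)·Σ n_i²/L_i² = (6.63×10^-34)²/(8·2.96×10^-27) · [3²/(2.32 pm)² + 5²/(2.32 pm)² + 4²/(2.32 pm)²].
Evaluating gives E = 1.72×10^-16 J.

E = 1.72×10^-16 J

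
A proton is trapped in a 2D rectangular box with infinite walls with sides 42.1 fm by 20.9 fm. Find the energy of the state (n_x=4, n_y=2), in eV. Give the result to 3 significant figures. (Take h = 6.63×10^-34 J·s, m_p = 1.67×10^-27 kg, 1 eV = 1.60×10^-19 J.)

E = 3.74×10^6 eV

For a 2D rectangular well E = (h²/8m_p)·Σ n_i²/L_i² = (6.63×10^-34)²/(8·1.67×10^-27) · [4²/(42.1 fm)² + 2²/(20.9 fm)²].
Evaluating gives E = 5.983×10^-13 J = 3.74×10^6 eV.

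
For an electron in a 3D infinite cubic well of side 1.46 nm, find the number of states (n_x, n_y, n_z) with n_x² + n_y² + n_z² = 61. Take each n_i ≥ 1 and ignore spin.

degeneracy = 6

The level has n_x² + n_y² + n_z² = 61. The ordered positive-integer solutions are (3, 4, 6), (3, 6, 4), (4, 3, 6), (4, 6, 3), (6, 3, 4), (6, 4, 3).
That gives 6 states.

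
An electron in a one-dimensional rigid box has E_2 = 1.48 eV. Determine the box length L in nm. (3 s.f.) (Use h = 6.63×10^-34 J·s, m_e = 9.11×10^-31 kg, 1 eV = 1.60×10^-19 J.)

From E_n = n²h²/(8m_eL²), L = n·h/√(8m_eE_n).
E_2 = 1.48 eV = 2.368×10^-19 J, so L = 2·6.63×10^-34/√(8·9.11×10^-31·2.368×10^-19) = 1.01×10^-9 m = 1.01 nm.

L = 1.01 nm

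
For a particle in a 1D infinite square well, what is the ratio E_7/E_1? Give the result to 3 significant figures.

49.0

E_n ∝ n², so E_7/E_1 = 7²/1² = 49/1 = 49.0.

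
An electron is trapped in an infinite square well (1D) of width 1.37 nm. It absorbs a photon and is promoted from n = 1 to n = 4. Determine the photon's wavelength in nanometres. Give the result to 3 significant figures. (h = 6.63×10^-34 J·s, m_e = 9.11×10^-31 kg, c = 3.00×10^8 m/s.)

E_1 = h²/(8m_eL²) = 3.213×10^-20 J, so ΔE = (4² − 1²)E_1 = 4.819×10^-19 J.
λ = hc/ΔE = (6.63×10^-34·3.00×10^8)/4.819×10^-19 = 4.13×10^-7 m = 413 nm.

λ = 413 nm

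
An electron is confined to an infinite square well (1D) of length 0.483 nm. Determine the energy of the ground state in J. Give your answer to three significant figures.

E_1 = 2.58×10^-19 J

For an infinite well E_n = n²h²/(8m_eL²), so E_1 = h²/(8m_eL²) = (6.626×10^-34)²/(8·9.109×10^-31·(4.83×10^-10 m)²) = 2.583×10^-19 J.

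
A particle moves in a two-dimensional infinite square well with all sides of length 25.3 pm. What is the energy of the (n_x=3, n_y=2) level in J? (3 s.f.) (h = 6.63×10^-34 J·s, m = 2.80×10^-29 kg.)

E = 3.99×10^-17 J

For a 2D rectangular well E = (h²/8m)·Σ n_i²/L_i² = (6.63×10^-34)²/(8·2.80×10^-29) · [3²/(25.3 pm)² + 2²/(25.3 pm)²].
Evaluating gives E = 3.99×10^-17 J.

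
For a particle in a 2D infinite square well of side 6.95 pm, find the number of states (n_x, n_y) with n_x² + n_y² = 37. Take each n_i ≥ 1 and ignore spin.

The level has n_x² + n_y² = 37. The ordered positive-integer solutions are (1, 6), (6, 1).
That gives 2 states.

degeneracy = 2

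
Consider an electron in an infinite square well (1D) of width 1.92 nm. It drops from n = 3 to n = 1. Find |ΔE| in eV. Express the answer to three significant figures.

E_1 = h²/(8m_eL²) = 1.634×10^-20 J.
|ΔE| = |3² − 1²|·E_1 = 8·1.634×10^-20 J = 1.307×10^-19 J = 0.816 eV.

|ΔE| = 0.816 eV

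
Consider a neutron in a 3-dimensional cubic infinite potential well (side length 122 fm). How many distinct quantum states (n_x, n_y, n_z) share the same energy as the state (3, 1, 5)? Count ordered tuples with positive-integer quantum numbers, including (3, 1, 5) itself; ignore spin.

The level has n_x² + n_y² + n_z² = 35. The ordered positive-integer solutions are (1, 3, 5), (1, 5, 3), (3, 1, 5), (3, 5, 1), (5, 1, 3), (5, 3, 1).
That gives 6 states.

degeneracy = 6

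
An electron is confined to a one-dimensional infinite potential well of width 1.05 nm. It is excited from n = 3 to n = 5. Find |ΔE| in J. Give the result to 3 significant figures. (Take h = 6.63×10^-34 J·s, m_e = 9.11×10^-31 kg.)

|ΔE| = 8.75×10^-19 J

E_1 = h²/(8m_eL²) = 5.471×10^-20 J.
|ΔE| = |3² − 5²|·E_1 = 16·5.471×10^-20 J = 8.75×10^-19 J.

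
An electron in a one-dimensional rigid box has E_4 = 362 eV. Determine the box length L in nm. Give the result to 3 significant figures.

From E_n = n²h²/(8m_eL²), L = n·h/√(8m_eE_n).
E_4 = 362 eV = 5.799×10^-17 J, so L = 4·6.626×10^-34/√(8·9.109×10^-31·5.799×10^-17) = 1.29×10^-10 m = 0.129 nm.

L = 0.129 nm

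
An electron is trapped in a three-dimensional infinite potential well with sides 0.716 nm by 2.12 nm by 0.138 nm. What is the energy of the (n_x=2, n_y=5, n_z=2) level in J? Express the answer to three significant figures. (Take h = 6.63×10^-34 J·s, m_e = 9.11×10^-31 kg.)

For a 3D rectangular well E = (h²/8m_e)·Σ n_i²/L_i² = (6.63×10^-34)²/(8·9.11×10^-31) · [2²/(0.716 nm)² + 5²/(2.12 nm)² + 2²/(0.138 nm)²].
Evaluating gives E = 1.35×10^-17 J.

E = 1.35×10^-17 J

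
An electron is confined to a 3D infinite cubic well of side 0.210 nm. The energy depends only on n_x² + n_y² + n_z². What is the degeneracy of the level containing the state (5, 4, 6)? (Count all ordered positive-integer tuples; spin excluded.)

The level has n_x² + n_y² + n_z² = 77. The ordered positive-integer solutions are (2, 3, 8), (2, 8, 3), (3, 2, 8), (3, 8, 2), (4, 5, 6), (4, 6, 5), (5, 4, 6), (5, 6, 4), (6, 4, 5), (6, 5, 4), (8, 2, 3), (8, 3, 2).
That gives 12 states.

degeneracy = 12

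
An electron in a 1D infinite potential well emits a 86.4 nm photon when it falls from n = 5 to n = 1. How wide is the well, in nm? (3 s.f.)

L = 0.793 nm

The photon carries ΔE = hc/λ = 6.626×10^-34·2.998×10^8/8.64×10^-8 m = 2.299×10^-18 J.
Since ΔE = (5² − 1²)E_1, E_1 = 9.579×10^-20 J, and L = h/√(8m_eE_1) = 7.93×10^-10 m = 0.793 nm.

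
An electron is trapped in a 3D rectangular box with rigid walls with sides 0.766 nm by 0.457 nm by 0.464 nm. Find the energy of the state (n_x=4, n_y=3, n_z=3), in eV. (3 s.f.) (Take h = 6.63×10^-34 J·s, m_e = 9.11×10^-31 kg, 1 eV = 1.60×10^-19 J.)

For a 3D rectangular well E = (h²/8m_e)·Σ n_i²/L_i² = (6.63×10^-34)²/(8·9.11×10^-31) · [4²/(0.766 nm)² + 3²/(0.457 nm)² + 3²/(0.464 nm)²].
Evaluating gives E = 6.765×10^-18 J = 42.3 eV.

E = 42.3 eV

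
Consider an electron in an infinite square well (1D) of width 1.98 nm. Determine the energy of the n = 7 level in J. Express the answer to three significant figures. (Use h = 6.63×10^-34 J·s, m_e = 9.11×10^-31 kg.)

For an infinite well E_n = n²h²/(8m_eL²), so E_1 = h²/(8m_eL²) = (6.63×10^-34)²/(8·9.11×10^-31·(1.98×10^-9 m)²) = 1.538×10^-20 J.
Then E_7 = 7²·E_1 = 49·1.538×10^-20 J = 7.54×10^-19 J.

E_7 = 7.54×10^-19 J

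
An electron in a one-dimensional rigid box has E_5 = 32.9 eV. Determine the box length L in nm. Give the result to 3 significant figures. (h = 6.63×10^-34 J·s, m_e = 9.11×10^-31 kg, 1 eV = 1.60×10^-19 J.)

L = 0.535 nm

From E_n = n²h²/(8m_eL²), L = n·h/√(8m_eE_n).
E_5 = 32.9 eV = 5.264×10^-18 J, so L = 5·6.63×10^-34/√(8·9.11×10^-31·5.264×10^-18) = 5.35×10^-10 m = 0.535 nm.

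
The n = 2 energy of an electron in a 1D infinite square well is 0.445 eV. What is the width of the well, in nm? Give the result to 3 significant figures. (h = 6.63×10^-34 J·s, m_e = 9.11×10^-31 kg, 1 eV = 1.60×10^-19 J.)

From E_n = n²h²/(8m_eL²), L = n·h/√(8m_eE_n).
E_2 = 0.445 eV = 7.120×10^-20 J, so L = 2·6.63×10^-34/√(8·9.11×10^-31·7.120×10^-20) = 1.84×10^-9 m = 1.84 nm.

L = 1.84 nm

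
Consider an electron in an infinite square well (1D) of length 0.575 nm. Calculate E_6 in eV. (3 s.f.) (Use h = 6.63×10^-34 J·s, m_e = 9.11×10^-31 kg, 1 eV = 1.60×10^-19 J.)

E_6 = 41.0 eV

For an infinite well E_n = n²h²/(8m_eL²), so E_1 = h²/(8m_eL²) = (6.63×10^-34)²/(8·9.11×10^-31·(5.75×10^-10 m)²) = 1.824×10^-19 J.
Then E_6 = 6²·E_1 = 36·1.824×10^-19 J = 6.566×10^-18 J.
Converting, E_6 = 6.566×10^-18 J / (1.60×10^-19 J/eV) = 41.0 eV.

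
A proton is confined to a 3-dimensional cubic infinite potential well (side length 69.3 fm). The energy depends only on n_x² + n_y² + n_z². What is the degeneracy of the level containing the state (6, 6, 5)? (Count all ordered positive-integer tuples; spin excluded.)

degeneracy = 3

The level has n_x² + n_y² + n_z² = 97. The ordered positive-integer solutions are (5, 6, 6), (6, 5, 6), (6, 6, 5).
That gives 3 states.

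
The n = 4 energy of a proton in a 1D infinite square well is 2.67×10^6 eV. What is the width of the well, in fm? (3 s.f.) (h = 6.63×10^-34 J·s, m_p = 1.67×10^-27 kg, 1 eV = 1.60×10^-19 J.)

L = 35.1 fm

From E_n = n²h²/(8m_pL²), L = n·h/√(8m_pE_n).
E_4 = 2.67×10^6 eV = 4.272×10^-13 J, so L = 4·6.63×10^-34/√(8·1.67×10^-27·4.272×10^-13) = 3.51×10^-14 m = 35.1 fm.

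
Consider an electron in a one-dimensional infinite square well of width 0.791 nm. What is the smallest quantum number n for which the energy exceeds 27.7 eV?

n = 7

E_1 = h²/(8m_eL²) = 9.629×10^-20 J = 0.6011 eV.
Need n² > 27.7/0.6011 = 46.08, i.e. n > 6.788.
The smallest integer satisfying this is n = 7.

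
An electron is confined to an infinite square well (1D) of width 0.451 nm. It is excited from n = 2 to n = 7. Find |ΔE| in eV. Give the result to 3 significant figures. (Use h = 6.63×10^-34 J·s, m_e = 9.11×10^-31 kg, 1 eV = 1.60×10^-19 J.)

E_1 = h²/(8m_eL²) = 2.965×10^-19 J.
|ΔE| = |2² − 7²|·E_1 = 45·2.965×10^-19 J = 1.334×10^-17 J = 83.4 eV.

|ΔE| = 83.4 eV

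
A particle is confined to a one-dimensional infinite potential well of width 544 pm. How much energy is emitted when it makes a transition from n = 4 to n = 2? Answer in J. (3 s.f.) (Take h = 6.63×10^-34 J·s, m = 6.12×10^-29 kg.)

E_1 = h²/(8mL²) = 3.034×10^-21 J.
|ΔE| = |4² − 2²|·E_1 = 12·3.034×10^-21 J = 3.64×10^-20 J.

|ΔE| = 3.64×10^-20 J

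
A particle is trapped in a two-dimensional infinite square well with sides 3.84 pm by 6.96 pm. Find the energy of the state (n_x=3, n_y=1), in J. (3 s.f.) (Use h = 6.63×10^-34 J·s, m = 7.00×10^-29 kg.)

E = 4.95×10^-16 J

For a 2D rectangular well E = (h²/8m)·Σ n_i²/L_i² = (6.63×10^-34)²/(8·7.00×10^-29) · [3²/(3.84 pm)² + 1²/(6.96 pm)²].
Evaluating gives E = 4.95×10^-16 J.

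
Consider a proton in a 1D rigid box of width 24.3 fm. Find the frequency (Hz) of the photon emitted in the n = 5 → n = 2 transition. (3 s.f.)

f = 1.76×10^21 Hz

E_1 = h²/(8m_pL²) = 5.555×10^-14 J and ΔE = (5² − 2²)E_1 = 1.167×10^-12 J.
f = ΔE/h = 1.167×10^-12/6.626×10^-34 = 1.76×10^21 Hz.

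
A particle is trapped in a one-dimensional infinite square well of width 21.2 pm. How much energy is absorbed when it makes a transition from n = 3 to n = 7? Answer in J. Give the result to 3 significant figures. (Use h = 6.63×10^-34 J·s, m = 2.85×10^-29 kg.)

|ΔE| = 1.72×10^-16 J

E_1 = h²/(8mL²) = 4.290×10^-18 J.
|ΔE| = |3² − 7²|·E_1 = 40·4.290×10^-18 J = 1.72×10^-16 J.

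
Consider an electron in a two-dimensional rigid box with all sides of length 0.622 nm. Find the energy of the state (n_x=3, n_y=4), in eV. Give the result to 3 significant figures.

For a 2D rectangular well E = (h²/8m_e)·Σ n_i²/L_i² = (6.626×10^-34)²/(8·9.109×10^-31) · [3²/(0.622 nm)² + 4²/(0.622 nm)²].
Evaluating gives E = 3.893×10^-18 J = 24.3 eV.

E = 24.3 eV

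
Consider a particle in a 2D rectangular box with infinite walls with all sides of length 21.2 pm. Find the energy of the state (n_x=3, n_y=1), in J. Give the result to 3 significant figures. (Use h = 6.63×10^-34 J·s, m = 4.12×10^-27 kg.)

E = 2.97×10^-19 J

For a 2D rectangular well E = (h²/8m)·Σ n_i²/L_i² = (6.63×10^-34)²/(8·4.12×10^-27) · [3²/(21.2 pm)² + 1²/(21.2 pm)²].
Evaluating gives E = 2.97×10^-19 J.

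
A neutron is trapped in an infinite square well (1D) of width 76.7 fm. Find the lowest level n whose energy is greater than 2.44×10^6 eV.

n = 9

E_1 = h²/(8m_nL²) = 5.569×10^-15 J = 3.476×10^4 eV.
Need n² > 2.44×10^6/3.476×10^4 = 70.20, i.e. n > 8.379.
The smallest integer satisfying this is n = 9.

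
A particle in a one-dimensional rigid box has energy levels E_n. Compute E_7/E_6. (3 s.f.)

1.36

E_n ∝ n², so E_7/E_6 = 7²/6² = 49/36 = 1.36.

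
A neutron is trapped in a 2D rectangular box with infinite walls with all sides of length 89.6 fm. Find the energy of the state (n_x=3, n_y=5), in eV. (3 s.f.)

For a 2D rectangular well E = (h²/8m_n)·Σ n_i²/L_i² = (6.626×10^-34)²/(8·1.675×10^-27) · [3²/(89.6 fm)² + 5²/(89.6 fm)²].
Evaluating gives E = 1.388×10^-13 J = 8.66×10^5 eV.

E = 8.66×10^5 eV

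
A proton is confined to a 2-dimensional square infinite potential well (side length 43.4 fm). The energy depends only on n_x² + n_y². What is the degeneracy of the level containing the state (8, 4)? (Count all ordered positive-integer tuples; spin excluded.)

The level has n_x² + n_y² = 80. The ordered positive-integer solutions are (4, 8), (8, 4).
That gives 2 states.

degeneracy = 2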